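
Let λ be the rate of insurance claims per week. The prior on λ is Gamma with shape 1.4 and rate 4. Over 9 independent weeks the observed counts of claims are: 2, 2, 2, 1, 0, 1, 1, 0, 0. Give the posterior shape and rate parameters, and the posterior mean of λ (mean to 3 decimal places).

Total count ∑xᵢ = 9 over n = 9 weeks.
Gamma is conjugate to the Poisson likelihood: posterior is Gamma(shape = 1.4+9 = 10.4, rate = 4+9 = 13).
E[λ | data] = 10.4/13 = 0.800.

Posterior: Gamma(shape=10.4, rate=13); mean ≈ 0.800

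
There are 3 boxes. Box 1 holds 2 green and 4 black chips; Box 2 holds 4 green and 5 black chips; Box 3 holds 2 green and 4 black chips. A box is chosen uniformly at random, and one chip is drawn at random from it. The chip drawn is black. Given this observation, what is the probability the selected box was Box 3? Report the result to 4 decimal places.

Posterior probability ≈ 0.3529

Tabulate prior·likelihood by source: [1] prior 0.333333, lik 0.6667, product 0.2222; [2] prior 0.333333, lik 0.5556, product 0.1852; [3] prior 0.333333, lik 0.6667, product 0.2222.
Normalizing constant = 0.62963; the posterior for Box 3 is its product over the sum, 0.2222/0.62963 = 0.3529.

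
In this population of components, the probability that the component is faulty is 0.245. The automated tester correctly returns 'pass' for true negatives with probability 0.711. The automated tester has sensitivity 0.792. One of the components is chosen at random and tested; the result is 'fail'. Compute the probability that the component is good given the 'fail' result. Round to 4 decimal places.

Let H be the event that the component is faulty. P(H) = 0.245, so P(¬H) = 0.755. With E the 'fail' result, P(E|H) = 0.792 and P(E|¬H) = 0.289.
P(E) = 0.792·0.245 + 0.289·0.755 = 0.19404 + 0.21819 = 0.41224.
By Bayes' theorem, P(H|E) = 0.19404 / 0.41224 = 0.4707. Hence P(¬H|E) = 1 − 0.4707 = 0.5293.

P(¬H | E) ≈ 0.5293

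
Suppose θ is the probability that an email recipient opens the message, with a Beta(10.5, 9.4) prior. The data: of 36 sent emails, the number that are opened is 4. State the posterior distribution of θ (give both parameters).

Posterior: Beta(14.5, 41.4)

The binomial likelihood is conjugate to the Beta prior: with 4 successes and 32 failures, the posterior is Beta(10.5+4, 9.4+32) = Beta(14.5, 41.4).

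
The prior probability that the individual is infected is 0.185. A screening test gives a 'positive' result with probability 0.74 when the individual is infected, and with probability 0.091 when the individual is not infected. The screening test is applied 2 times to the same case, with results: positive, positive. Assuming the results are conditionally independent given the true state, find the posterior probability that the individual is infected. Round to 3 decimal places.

Let H be the event that the individual is infected; start with P(H) = 0.185. P('positive'|H) = 0.74, P('positive'|¬H) = 0.091.
Update on result 1 ('positive'): P(H) ← 0.74·0.1850 / (0.74·0.1850 + 0.091·0.8150) = 0.13690/0.21107 = 0.6486.
Update on result 2 ('positive'): P(H) ← 0.74·0.6486 / (0.74·0.6486 + 0.091·0.3514) = 0.47998/0.51195 = 0.9375.

Posterior P(H) ≈ 0.938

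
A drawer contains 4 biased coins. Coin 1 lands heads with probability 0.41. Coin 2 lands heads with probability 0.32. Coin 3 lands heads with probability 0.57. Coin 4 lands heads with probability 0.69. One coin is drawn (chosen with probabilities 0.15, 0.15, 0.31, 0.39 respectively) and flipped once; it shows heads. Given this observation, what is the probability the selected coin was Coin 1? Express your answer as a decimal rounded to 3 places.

Posterior probability ≈ 0.111

P(heads|C1) = 0.41; P(heads|C2) = 0.32; P(heads|C3) = 0.57; P(heads|C4) = 0.69.
Prior × likelihood for each source: 0.15·0.41=0.06150, 0.15·0.32=0.04800, 0.31·0.57=0.1767, 0.39·0.69=0.2691. Summing gives P(heads) = 0.55530.
P(Coin 1 | heads) = 0.06150 / 0.55530 = 0.111.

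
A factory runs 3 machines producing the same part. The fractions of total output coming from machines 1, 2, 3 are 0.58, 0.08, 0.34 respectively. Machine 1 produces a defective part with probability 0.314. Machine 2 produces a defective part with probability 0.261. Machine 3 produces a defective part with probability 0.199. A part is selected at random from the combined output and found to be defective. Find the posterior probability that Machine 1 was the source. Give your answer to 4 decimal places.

Posterior probability ≈ 0.6729

Tabulate prior·likelihood by source: [1] prior 0.58, lik 0.314, product 0.1821; [2] prior 0.08, lik 0.261, product 0.02088; [3] prior 0.34, lik 0.199, product 0.06766.
Normalizing constant = 0.27066; the posterior for Machine 1 is its product over the sum, 0.1821/0.27066 = 0.6729.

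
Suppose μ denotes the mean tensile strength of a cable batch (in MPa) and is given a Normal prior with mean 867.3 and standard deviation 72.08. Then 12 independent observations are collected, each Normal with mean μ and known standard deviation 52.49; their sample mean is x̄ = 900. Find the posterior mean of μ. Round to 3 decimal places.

Prior precision 1/τ₀² = 1/72.08² = 0.00019247; data precision n/σ² = 12/52.49² = 0.00435540.
Posterior precision = 0.00019247 + 0.00435540 = 0.00454787.
Posterior mean = (0.00019247·867.3 + 0.00435540·900) / 0.00454787 = 898.616.

Posterior mean ≈ 898.616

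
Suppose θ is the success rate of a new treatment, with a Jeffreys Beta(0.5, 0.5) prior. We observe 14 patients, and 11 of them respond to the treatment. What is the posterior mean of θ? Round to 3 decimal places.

Posterior mean ≈ 0.767

The binomial likelihood is conjugate to the Beta prior: with 11 successes and 3 failures, the posterior is Beta(0.5+11, 0.5+3) = Beta(11.5, 3.5).
Posterior mean = α/(α+β) = 11.5/15 = 0.767.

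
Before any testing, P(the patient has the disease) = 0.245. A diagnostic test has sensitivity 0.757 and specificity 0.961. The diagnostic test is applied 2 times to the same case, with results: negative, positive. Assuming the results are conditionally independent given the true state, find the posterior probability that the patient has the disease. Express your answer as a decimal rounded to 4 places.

Posterior P(H) ≈ 0.6143

With H the event that the patient has the disease, the joint likelihood of the observed sequence is P(data|H) = 0.243·0.757 = 0.18395 and P(data|¬H) = 0.961·0.039 = 0.037479.
Bayes: P(H|data) = 0.245·0.18395 / (0.245·0.18395 + 0.755·0.037479) = 0.045068/0.073365 = 0.6143.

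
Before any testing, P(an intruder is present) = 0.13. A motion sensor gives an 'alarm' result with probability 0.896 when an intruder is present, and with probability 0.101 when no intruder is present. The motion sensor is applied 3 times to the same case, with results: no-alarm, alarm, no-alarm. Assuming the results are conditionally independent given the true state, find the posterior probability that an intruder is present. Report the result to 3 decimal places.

With H the event that an intruder is present, the joint likelihood of the observed sequence is P(data|H) = 0.104·0.896·0.104 = 0.0096911 and P(data|¬H) = 0.899·0.101·0.899 = 0.081628.
Bayes: P(H|data) = 0.13·0.0096911 / (0.13·0.0096911 + 0.87·0.081628) = 0.0012598/0.072276 = 0.0174.

Posterior P(H) ≈ 0.017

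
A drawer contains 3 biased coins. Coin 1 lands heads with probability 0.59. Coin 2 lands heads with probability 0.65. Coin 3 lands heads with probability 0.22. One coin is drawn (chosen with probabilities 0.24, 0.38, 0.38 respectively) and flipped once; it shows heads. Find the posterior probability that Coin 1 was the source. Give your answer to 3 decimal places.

Posterior probability ≈ 0.300

P(heads|C1) = 0.59; P(heads|C2) = 0.65; P(heads|C3) = 0.22.
Prior × likelihood for each source: 0.24·0.59=0.1416, 0.38·0.65=0.2470, 0.38·0.22=0.08360. Summing gives P(heads) = 0.47220.
P(Coin 1 | heads) = 0.1416 / 0.47220 = 0.300.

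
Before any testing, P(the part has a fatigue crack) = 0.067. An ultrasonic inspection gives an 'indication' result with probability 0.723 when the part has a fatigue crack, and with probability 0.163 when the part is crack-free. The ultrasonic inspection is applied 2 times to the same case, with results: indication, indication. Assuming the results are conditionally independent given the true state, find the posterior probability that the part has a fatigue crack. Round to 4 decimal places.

Let H be the event that the part has a fatigue crack; start with P(H) = 0.067. P('indication'|H) = 0.723, P('indication'|¬H) = 0.163.
Update on result 1 ('indication'): P(H) ← 0.723·0.0670 / (0.723·0.0670 + 0.163·0.9330) = 0.048441/0.20052 = 0.2416.
Update on result 2 ('indication'): P(H) ← 0.723·0.2416 / (0.723·0.2416 + 0.163·0.7584) = 0.17466/0.29828 = 0.5856.

Posterior P(H) ≈ 0.5856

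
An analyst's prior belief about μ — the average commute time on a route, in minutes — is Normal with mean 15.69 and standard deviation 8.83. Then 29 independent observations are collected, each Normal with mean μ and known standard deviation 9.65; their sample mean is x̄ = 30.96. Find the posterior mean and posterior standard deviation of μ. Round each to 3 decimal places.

Posterior mean ≈ 30.356; posterior SD ≈ 1.756

With known σ, the Normal prior is conjugate. Weight on the data is w = (n/σ²)/(n/σ² + 1/τ₀²) = 0.311418/(0.311418+0.0128256) = 0.96044.
Posterior mean = w·x̄ + (1−w)·μ₀ = 0.96044·30.96 + 0.039556·15.69 = 30.356. Posterior variance = 1/(0.311418+0.0128256) = 3.08410, so SD = 1.756.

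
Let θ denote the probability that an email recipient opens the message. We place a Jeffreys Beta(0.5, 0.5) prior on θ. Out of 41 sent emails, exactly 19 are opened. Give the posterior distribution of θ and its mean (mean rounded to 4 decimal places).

Posterior: Beta(19.5, 22.5); mean ≈ 0.4643

Observing 19 successes and 22 failures updates Beta(0.5, 0.5) by adding the success and failure counts to the two shape parameters: α = 0.5+19 = 19.5, β = 0.5+22 = 22.5.
E[θ | data] = 19.5/(19.5+22.5) = 0.4643.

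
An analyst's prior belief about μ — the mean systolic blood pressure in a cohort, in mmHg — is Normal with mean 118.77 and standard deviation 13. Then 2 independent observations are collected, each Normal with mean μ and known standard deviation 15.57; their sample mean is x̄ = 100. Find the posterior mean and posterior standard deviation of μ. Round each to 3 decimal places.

Posterior mean ≈ 107.840; posterior SD ≈ 8.402

With known σ, the Normal prior is conjugate. Weight on the data is w = (n/σ²)/(n/σ² + 1/τ₀²) = 0.00824998/(0.00824998+0.00591716) = 0.58233.
Posterior mean = w·x̄ + (1−w)·μ₀ = 0.58233·100 + 0.41767·118.77 = 107.840. Posterior variance = 1/(0.00824998+0.00591716) = 70.5859, so SD = 8.402.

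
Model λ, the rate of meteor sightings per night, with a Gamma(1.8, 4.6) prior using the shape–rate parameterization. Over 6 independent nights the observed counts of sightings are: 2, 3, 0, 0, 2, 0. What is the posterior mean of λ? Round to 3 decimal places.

Posterior mean ≈ 0.830

The Poisson likelihood adds the total count to the shape and the number of exposure periods to the rate. Here ∑xᵢ = 7 and n = 6, so shape 1.8→8.8 and rate 4.6→10.6.
Posterior mean = shape/rate = 8.8/10.6 = 0.830.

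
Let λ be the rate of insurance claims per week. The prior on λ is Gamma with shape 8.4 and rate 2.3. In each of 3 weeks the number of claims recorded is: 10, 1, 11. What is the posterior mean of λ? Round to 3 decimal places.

The Poisson likelihood adds the total count to the shape and the number of exposure periods to the rate. Here ∑xᵢ = 22 and n = 3, so shape 8.4→30.4 and rate 2.3→5.3.
Posterior mean = shape/rate = 30.4/5.3 = 5.736.

Posterior mean ≈ 5.736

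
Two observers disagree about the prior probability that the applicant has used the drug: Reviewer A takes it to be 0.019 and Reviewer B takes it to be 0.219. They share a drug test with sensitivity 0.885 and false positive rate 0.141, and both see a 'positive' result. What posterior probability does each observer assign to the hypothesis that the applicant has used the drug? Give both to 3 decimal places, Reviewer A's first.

Reviewer A: 0.108; Reviewer B: 0.638

P('+'|H) = 0.885, P('+'|¬H) = 0.141.
Reviewer A: numerator 0.885·0.019 = 0.016815; evidence = 0.016815+0.141·0.981 = 0.15514; posterior = 0.108.
Reviewer B: numerator 0.885·0.219 = 0.19382; evidence = 0.19382+0.141·0.781 = 0.30394; posterior = 0.638.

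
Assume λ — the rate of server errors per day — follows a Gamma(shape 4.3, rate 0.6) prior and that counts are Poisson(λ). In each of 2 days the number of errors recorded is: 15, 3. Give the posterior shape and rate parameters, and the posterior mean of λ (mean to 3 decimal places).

Posterior: Gamma(shape=22.3, rate=2.6); mean ≈ 8.577

The Poisson likelihood adds the total count to the shape and the number of exposure periods to the rate. Here ∑xᵢ = 18 and n = 2, so shape 4.3→22.3 and rate 0.6→2.6.
Posterior mean = shape/rate = 22.3/2.6 = 8.577.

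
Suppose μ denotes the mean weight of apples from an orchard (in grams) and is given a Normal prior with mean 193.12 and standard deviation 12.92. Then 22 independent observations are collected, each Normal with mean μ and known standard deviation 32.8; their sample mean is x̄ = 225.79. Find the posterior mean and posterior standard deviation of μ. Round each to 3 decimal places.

Posterior mean ≈ 218.388; posterior SD ≈ 6.150

With known σ, the Normal prior is conjugate. Weight on the data is w = (n/σ²)/(n/σ² + 1/τ₀²) = 0.0204491/(0.0204491+0.00599066) = 0.77342.
Posterior mean = w·x̄ + (1−w)·μ₀ = 0.77342·225.79 + 0.22658·193.12 = 218.388. Posterior variance = 1/(0.0204491+0.00599066) = 37.8218, so SD = 6.150.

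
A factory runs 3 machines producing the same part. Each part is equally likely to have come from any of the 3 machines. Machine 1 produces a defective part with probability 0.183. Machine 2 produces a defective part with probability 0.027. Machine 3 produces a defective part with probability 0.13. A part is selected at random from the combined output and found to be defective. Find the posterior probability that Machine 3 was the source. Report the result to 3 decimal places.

Tabulate prior·likelihood by source: [1] prior 0.333333, lik 0.183, product 0.06100; [2] prior 0.333333, lik 0.027, product 0.009000; [3] prior 0.333333, lik 0.13, product 0.04333.
Normalizing constant = 0.11333; the posterior for Machine 3 is its product over the sum, 0.04333/0.11333 = 0.382.

Posterior probability ≈ 0.382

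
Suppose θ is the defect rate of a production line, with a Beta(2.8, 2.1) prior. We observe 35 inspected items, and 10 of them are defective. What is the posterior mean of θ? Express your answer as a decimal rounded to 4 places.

Posterior mean ≈ 0.3208

The binomial likelihood is conjugate to the Beta prior: with 10 successes and 25 failures, the posterior is Beta(2.8+10, 2.1+25) = Beta(12.8, 27.1).
E[θ | data] = 12.8/(12.8+27.1) = 0.3208.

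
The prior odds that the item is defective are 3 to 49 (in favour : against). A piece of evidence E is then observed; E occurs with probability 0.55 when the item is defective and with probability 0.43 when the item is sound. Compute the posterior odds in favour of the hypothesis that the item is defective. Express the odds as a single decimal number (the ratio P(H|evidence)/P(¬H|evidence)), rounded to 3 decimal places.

Posterior odds ≈ 0.078

Prior odds = 3/49 = 0.061224.
Likelihood ratio for E = 0.55/0.43 = 1.2791.
Posterior odds = prior odds × LR = 0.078310.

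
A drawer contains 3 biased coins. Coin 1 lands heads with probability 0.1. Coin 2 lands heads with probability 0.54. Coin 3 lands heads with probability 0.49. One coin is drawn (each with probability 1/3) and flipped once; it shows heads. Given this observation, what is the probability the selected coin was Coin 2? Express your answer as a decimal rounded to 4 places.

Posterior probability ≈ 0.4779

Tabulate prior·likelihood by source: [1] prior 0.333333, lik 0.1, product 0.03333; [2] prior 0.333333, lik 0.54, product 0.1800; [3] prior 0.333333, lik 0.49, product 0.1633.
Normalizing constant = 0.37667; the posterior for Coin 2 is its product over the sum, 0.1800/0.37667 = 0.4779.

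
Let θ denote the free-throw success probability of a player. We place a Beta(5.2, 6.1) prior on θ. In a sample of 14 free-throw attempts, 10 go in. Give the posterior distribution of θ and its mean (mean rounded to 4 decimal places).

Observing 10 successes and 4 failures updates Beta(5.2, 6.1) by adding the success and failure counts to the two shape parameters: α = 5.2+10 = 15.2, β = 6.1+4 = 10.1.
Posterior mean = α/(α+β) = 15.2/25.3 = 0.6008.

Posterior: Beta(15.2, 10.1); mean ≈ 0.6008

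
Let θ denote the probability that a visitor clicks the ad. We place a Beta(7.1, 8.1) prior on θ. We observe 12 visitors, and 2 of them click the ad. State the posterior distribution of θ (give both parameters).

Observing 2 successes and 10 failures updates Beta(7.1, 8.1) by adding the success and failure counts to the two shape parameters: α = 7.1+2 = 9.1, β = 8.1+10 = 18.1.

Posterior: Beta(9.1, 18.1)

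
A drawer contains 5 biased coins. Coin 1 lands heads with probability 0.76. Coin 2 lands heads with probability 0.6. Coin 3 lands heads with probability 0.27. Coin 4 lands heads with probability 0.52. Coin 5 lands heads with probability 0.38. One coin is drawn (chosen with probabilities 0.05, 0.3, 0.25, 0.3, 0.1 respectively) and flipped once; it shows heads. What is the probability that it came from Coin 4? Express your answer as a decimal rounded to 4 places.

Posterior probability ≈ 0.3253

Tabulate prior·likelihood by source: [1] prior 0.05, lik 0.76, product 0.03800; [2] prior 0.3, lik 0.6, product 0.1800; [3] prior 0.25, lik 0.27, product 0.06750; [4] prior 0.3, lik 0.52, product 0.1560; [5] prior 0.1, lik 0.38, product 0.03800.
Normalizing constant = 0.47950; the posterior for Coin 4 is its product over the sum, 0.1560/0.47950 = 0.3253.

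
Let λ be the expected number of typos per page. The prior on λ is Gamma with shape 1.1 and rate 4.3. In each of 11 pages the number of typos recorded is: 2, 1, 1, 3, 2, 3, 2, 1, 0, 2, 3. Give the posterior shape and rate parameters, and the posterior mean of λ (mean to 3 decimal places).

Total count ∑xᵢ = 20 over n = 11 pages.
Gamma is conjugate to the Poisson likelihood: posterior is Gamma(shape = 1.1+20 = 21.1, rate = 4.3+11 = 15.3).
E[λ | data] = 21.1/15.3 = 1.379.

Posterior: Gamma(shape=21.1, rate=15.3); mean ≈ 1.379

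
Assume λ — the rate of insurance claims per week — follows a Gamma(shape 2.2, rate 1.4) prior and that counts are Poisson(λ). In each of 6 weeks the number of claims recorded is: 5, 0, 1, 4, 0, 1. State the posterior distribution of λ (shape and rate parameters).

Total count ∑xᵢ = 11 over n = 6 weeks.
Gamma is conjugate to the Poisson likelihood: posterior is Gamma(shape = 2.2+11 = 13.2, rate = 1.4+6 = 7.4).

Posterior: Gamma(shape=13.2, rate=7.4)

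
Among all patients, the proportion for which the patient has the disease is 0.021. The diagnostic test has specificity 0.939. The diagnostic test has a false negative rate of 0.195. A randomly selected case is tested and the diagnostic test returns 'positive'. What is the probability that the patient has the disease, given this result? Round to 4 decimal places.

Write H for 'the patient has the disease'. Prior odds H:¬H = 0.021/0.979 = 0.021450. For the 'positive' outcome, the likelihood ratio is 0.805/0.061 = 13.197.
Posterior odds = 0.021450 × 13.197 = 0.28308, so P(H|E) = 0.28308/(1+0.28308) = 0.2206.

P(H | E) ≈ 0.2206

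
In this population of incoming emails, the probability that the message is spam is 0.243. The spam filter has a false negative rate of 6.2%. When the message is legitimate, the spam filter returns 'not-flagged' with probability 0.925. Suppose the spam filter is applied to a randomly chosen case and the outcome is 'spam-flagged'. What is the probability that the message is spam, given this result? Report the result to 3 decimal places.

Let H be the event that the message is spam. P(H) = 0.243, so P(¬H) = 0.757. With E the 'spam-flagged' result, P(E|H) = 0.938 and P(E|¬H) = 0.075.
P(E) = 0.938·0.243 + 0.075·0.757 = 0.22793 + 0.056775 = 0.28471.
By Bayes' theorem, P(H|E) = 0.22793 / 0.28471 = 0.801.

P(H | E) ≈ 0.801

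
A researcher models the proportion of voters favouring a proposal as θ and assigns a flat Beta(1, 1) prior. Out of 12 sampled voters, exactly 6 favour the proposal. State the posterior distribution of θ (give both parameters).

Posterior: Beta(7, 7)

Observing 6 successes and 6 failures updates Beta(1, 1) by adding the success and failure counts to the two shape parameters: α = 1+6 = 7, β = 1+6 = 7.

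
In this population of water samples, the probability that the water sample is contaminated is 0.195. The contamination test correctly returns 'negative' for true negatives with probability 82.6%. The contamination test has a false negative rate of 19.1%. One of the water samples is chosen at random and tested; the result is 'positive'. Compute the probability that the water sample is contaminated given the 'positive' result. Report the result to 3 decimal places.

Write H for 'the water sample is contaminated'. Prior odds H:¬H = 0.195/0.805 = 0.24224. For the 'positive' outcome, the likelihood ratio is 0.809/0.174 = 4.6494.
Posterior odds = 0.24224 × 4.6494 = 1.1263, so P(H|E) = 1.1263/(1+1.1263) = 0.530.

P(H | E) ≈ 0.530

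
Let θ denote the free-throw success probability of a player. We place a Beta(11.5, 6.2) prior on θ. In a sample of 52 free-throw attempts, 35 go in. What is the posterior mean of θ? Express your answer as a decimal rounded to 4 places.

Posterior mean ≈ 0.6671

Observing 35 successes and 17 failures updates Beta(11.5, 6.2) by adding the success and failure counts to the two shape parameters: α = 11.5+35 = 46.5, β = 6.2+17 = 23.2.
E[θ | data] = 46.5/(46.5+23.2) = 0.6671.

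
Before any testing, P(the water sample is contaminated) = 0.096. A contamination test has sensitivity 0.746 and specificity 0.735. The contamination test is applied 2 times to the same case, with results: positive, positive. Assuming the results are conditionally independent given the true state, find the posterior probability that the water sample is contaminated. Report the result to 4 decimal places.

Posterior P(H) ≈ 0.4570

With H the event that the water sample is contaminated, the joint likelihood of the observed sequence is P(data|H) = 0.746·0.746 = 0.55652 and P(data|¬H) = 0.265·0.265 = 0.070225.
Bayes: P(H|data) = 0.096·0.55652 / (0.096·0.55652 + 0.904·0.070225) = 0.053426/0.11691 = 0.4570.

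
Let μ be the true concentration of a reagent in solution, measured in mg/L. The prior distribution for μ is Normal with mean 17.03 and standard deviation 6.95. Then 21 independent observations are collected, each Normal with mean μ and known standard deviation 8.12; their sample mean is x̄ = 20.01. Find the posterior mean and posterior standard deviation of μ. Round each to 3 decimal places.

Posterior mean ≈ 19.828; posterior SD ≈ 1.717

With known σ, the Normal prior is conjugate. Weight on the data is w = (n/σ²)/(n/σ² + 1/τ₀²) = 0.318498/(0.318498+0.0207029) = 0.93897.
Posterior mean = w·x̄ + (1−w)·μ₀ = 0.93897·20.01 + 0.061034·17.03 = 19.828. Posterior variance = 1/(0.318498+0.0207029) = 2.94810, so SD = 1.717.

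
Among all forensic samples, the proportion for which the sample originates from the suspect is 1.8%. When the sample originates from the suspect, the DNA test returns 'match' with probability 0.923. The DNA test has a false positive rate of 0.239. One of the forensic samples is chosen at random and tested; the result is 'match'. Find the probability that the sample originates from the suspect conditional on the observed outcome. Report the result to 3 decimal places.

Let H be the event that the sample originates from the suspect. P(H) = 0.018, so P(¬H) = 0.982. With E the 'match' result, P(E|H) = 0.923 and P(E|¬H) = 0.239.
P(E) = 0.923·0.018 + 0.239·0.982 = 0.016614 + 0.23470 = 0.25131.
By Bayes' theorem, P(H|E) = 0.016614 / 0.25131 = 0.066.

P(H | E) ≈ 0.066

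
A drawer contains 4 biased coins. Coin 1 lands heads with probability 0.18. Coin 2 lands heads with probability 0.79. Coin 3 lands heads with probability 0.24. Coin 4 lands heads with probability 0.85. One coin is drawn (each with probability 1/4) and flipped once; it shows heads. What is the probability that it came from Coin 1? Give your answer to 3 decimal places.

P(heads|C1) = 0.18; P(heads|C2) = 0.79; P(heads|C3) = 0.24; P(heads|C4) = 0.85.
Prior × likelihood for each source: 0.25·0.18=0.04500, 0.25·0.79=0.1975, 0.25·0.24=0.06000, 0.25·0.85=0.2125. Summing gives P(heads) = 0.51500.
P(Coin 1 | heads) = 0.04500 / 0.51500 = 0.087.

Posterior probability ≈ 0.087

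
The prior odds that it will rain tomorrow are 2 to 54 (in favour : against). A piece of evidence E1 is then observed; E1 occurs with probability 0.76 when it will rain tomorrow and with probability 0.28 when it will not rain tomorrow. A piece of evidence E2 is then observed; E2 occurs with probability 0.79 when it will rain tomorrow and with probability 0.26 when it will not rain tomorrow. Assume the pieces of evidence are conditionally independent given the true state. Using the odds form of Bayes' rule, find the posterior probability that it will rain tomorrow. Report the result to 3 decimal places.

Prior odds = 2/54 = 0.037037.
Likelihood ratio for E1 = 0.76/0.28 = 2.7143.
Likelihood ratio for E2 = 0.79/0.26 = 3.0385.
Posterior odds = prior odds × LR₁ × LR₂ = 0.30545.
Posterior probability = odds/(1+odds) = 0.30545/1.3055 = 0.234.

Posterior probability ≈ 0.234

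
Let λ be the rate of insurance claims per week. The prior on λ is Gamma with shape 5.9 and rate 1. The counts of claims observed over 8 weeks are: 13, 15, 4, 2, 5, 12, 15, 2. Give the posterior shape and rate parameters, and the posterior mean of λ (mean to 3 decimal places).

Total count ∑xᵢ = 68 over n = 8 weeks.
Gamma is conjugate to the Poisson likelihood: posterior is Gamma(shape = 5.9+68 = 73.9, rate = 1+8 = 9).
Posterior mean = shape/rate = 73.9/9 = 8.211.

Posterior: Gamma(shape=73.9, rate=9); mean ≈ 8.211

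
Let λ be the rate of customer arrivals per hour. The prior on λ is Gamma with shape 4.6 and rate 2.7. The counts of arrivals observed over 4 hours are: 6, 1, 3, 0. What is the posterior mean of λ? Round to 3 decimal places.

The Poisson likelihood adds the total count to the shape and the number of exposure periods to the rate. Here ∑xᵢ = 10 and n = 4, so shape 4.6→14.6 and rate 2.7→6.7.
Posterior mean = shape/rate = 14.6/6.7 = 2.179.

Posterior mean ≈ 2.179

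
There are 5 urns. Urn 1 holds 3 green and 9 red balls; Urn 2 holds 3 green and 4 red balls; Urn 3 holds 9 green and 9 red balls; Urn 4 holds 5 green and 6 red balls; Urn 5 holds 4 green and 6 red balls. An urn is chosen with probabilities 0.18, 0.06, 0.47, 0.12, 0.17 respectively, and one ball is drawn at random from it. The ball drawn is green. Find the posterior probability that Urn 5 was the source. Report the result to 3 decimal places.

Posterior probability ≈ 0.159

P(green|Urn 1) = 0.25; P(green|Urn 2) = 0.4286; P(green|Urn 3) = 0.5; P(green|Urn 4) = 0.4545; P(green|Urn 5) = 0.4.
Prior × likelihood for each source: 0.18·0.25=0.04500, 0.06·0.4286=0.02571, 0.47·0.5=0.2350, 0.12·0.4545=0.05455, 0.17·0.4=0.06800. Summing gives P(green) = 0.42826.
P(Urn 5 | green) = 0.06800 / 0.42826 = 0.159.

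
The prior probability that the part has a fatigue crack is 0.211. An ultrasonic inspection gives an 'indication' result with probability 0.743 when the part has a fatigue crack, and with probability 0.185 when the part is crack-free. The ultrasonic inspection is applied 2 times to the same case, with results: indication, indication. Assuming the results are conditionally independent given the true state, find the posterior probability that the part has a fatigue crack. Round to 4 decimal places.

With H the event that the part has a fatigue crack, the joint likelihood of the observed sequence is P(data|H) = 0.743·0.743 = 0.55205 and P(data|¬H) = 0.185·0.185 = 0.034225.
Bayes: P(H|data) = 0.211·0.55205 / (0.211·0.55205 + 0.789·0.034225) = 0.11648/0.14349 = 0.8118.

Posterior P(H) ≈ 0.8118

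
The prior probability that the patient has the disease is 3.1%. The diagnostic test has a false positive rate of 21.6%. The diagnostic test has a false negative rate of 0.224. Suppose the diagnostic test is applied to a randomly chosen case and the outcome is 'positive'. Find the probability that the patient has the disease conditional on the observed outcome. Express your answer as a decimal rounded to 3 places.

P(H | E) ≈ 0.103

Let H be the event that the patient has the disease. P(H) = 0.031, so P(¬H) = 0.969. With E the 'positive' result, P(E|H) = 0.776 and P(E|¬H) = 0.216.
P(E) = 0.776·0.031 + 0.216·0.969 = 0.024056 + 0.20930 = 0.23336.
By Bayes' theorem, P(H|E) = 0.024056 / 0.23336 = 0.103.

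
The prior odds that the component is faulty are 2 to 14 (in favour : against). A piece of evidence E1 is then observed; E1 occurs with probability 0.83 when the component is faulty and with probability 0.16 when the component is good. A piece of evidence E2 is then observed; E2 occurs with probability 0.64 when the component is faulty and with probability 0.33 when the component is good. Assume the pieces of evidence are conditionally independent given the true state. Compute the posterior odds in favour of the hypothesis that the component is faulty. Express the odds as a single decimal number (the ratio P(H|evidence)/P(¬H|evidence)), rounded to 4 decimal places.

Prior odds = 2/14 = 0.14286. In log-odds, ln(0.14286) = -1.9459.
Add log likelihood ratios: ln(5.1875) + ln(1.9394) = 2.3086.
Posterior log-odds = 0.36272, so posterior odds = exp(0.36272) = 1.4372.

Posterior odds ≈ 1.4372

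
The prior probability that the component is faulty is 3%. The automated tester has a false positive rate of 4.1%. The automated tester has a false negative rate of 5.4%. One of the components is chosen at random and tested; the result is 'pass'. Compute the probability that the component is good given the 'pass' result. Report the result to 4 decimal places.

Write H for 'the component is faulty'. Prior odds H:¬H = 0.03/0.97 = 0.030928. For the 'pass' outcome, the likelihood ratio is 0.054/0.959 = 0.056309.
Posterior odds = 0.030928 × 0.056309 = 0.0017415, so P(H|E) = 0.0017415/(1+0.0017415) = 0.0017. Then P(¬H|E) = 1 − 0.0017 = 0.9983.

P(¬H | E) ≈ 0.9983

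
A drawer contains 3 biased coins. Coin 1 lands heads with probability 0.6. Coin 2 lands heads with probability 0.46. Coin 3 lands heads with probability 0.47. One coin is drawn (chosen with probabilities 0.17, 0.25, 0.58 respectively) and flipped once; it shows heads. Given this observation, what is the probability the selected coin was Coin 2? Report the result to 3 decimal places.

P(heads|C1) = 0.6; P(heads|C2) = 0.46; P(heads|C3) = 0.47.
Prior × likelihood for each source: 0.17·0.6=0.1020, 0.25·0.46=0.1150, 0.58·0.47=0.2726. Summing gives P(heads) = 0.48960.
P(Coin 2 | heads) = 0.1150 / 0.48960 = 0.235.

Posterior probability ≈ 0.235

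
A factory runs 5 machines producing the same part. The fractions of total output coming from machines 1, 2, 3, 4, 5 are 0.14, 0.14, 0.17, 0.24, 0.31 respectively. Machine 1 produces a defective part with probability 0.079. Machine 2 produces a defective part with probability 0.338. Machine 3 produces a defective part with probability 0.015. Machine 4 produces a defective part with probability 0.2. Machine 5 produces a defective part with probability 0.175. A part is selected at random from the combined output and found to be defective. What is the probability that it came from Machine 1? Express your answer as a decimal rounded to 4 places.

P(defective|M1) = 0.079; P(defective|M2) = 0.338; P(defective|M3) = 0.015; P(defective|M4) = 0.2; P(defective|M5) = 0.175.
Prior × likelihood for each source: 0.14·0.079=0.01106, 0.14·0.338=0.04732, 0.17·0.015=0.002550, 0.24·0.2=0.04800, 0.31·0.175=0.05425. Summing gives P(defective) = 0.16318.
P(Machine 1 | defective) = 0.01106 / 0.16318 = 0.0678.

Posterior probability ≈ 0.0678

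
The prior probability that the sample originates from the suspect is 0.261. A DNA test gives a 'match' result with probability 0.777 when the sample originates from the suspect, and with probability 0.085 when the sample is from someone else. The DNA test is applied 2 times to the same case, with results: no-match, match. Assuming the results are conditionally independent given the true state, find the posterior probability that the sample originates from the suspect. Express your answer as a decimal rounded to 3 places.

Let H be the event that the sample originates from the suspect; start with P(H) = 0.261. P('match'|H) = 0.777, P('match'|¬H) = 0.085.
Update on result 1 ('no-match'): P(H) ← 0.223·0.2610 / (0.223·0.2610 + 0.915·0.7390) = 0.058203/0.73439 = 0.0793.
Update on result 2 ('match'): P(H) ← 0.777·0.0793 / (0.777·0.0793 + 0.085·0.9207) = 0.061580/0.13984 = 0.4404.

Posterior P(H) ≈ 0.440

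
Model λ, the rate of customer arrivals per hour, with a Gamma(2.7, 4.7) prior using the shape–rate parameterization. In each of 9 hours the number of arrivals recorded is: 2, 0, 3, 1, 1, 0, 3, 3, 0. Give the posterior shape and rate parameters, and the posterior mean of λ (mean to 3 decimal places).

Posterior: Gamma(shape=15.7, rate=13.7); mean ≈ 1.146

The Poisson likelihood adds the total count to the shape and the number of exposure periods to the rate. Here ∑xᵢ = 13 and n = 9, so shape 2.7→15.7 and rate 4.7→13.7.
E[λ | data] = 15.7/13.7 = 1.146.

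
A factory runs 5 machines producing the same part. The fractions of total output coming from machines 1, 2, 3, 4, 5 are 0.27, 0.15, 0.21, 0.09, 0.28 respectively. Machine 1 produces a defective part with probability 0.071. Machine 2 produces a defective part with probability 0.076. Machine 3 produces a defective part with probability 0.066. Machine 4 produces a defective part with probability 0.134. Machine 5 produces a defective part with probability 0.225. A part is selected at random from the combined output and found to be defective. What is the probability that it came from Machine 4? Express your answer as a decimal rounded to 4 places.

Posterior probability ≈ 0.1009

P(defective|M1) = 0.071; P(defective|M2) = 0.076; P(defective|M3) = 0.066; P(defective|M4) = 0.134; P(defective|M5) = 0.225.
Prior × likelihood for each source: 0.27·0.071=0.01917, 0.15·0.076=0.01140, 0.21·0.066=0.01386, 0.09·0.134=0.01206, 0.28·0.225=0.06300. Summing gives P(defective) = 0.11949.
P(Machine 4 | defective) = 0.01206 / 0.11949 = 0.1009.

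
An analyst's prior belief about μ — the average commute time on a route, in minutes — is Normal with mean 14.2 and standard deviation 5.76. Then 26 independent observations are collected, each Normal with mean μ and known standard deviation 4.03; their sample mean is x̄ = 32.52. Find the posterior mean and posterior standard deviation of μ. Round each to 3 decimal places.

Posterior mean ≈ 32.181; posterior SD ≈ 0.783

Prior precision 1/τ₀² = 1/5.76² = 0.0301408; data precision n/σ² = 26/4.03² = 1.60090.
Posterior precision = 0.0301408 + 1.60090 = 1.63104, giving posterior SD = 1/√1.63104 = 0.783.
Posterior mean = (0.0301408·14.2 + 1.60090·32.52) / 1.63104 = 32.181.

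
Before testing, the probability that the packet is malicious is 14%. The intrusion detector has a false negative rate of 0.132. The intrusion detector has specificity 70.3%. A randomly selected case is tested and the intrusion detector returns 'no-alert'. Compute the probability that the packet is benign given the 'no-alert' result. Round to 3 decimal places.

Let H be the event that the packet is malicious. P(H) = 0.14, so P(¬H) = 0.86. With E the 'no-alert' result, P(E|H) = 0.132 and P(E|¬H) = 0.703.
P(E) = 0.132·0.14 + 0.703·0.86 = 0.018480 + 0.60458 = 0.62306.
By Bayes' theorem, P(H|E) = 0.018480 / 0.62306 = 0.030. Hence P(¬H|E) = 1 − 0.030 = 0.970.

P(¬H | E) ≈ 0.970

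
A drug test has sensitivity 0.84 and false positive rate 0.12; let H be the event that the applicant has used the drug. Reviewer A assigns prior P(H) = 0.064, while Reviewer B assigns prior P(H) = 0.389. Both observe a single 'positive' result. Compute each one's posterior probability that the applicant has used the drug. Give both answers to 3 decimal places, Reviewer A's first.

Reviewer A: 0.324; Reviewer B: 0.817

P('+'|H) = 0.84, P('+'|¬H) = 0.12.
Reviewer A: numerator 0.84·0.064 = 0.053760; evidence = 0.053760+0.12·0.936 = 0.16608; posterior = 0.324.
Reviewer B: numerator 0.84·0.389 = 0.32676; evidence = 0.32676+0.12·0.611 = 0.40008; posterior = 0.817.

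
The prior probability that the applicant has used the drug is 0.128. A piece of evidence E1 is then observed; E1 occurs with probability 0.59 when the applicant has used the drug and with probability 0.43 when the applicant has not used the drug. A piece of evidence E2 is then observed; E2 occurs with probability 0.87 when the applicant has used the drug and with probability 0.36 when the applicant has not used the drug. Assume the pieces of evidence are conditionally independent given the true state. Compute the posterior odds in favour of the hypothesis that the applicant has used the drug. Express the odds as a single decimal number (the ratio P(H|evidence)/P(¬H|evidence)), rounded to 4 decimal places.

Posterior odds ≈ 0.4867

Prior odds = 0.128/(1−0.128) = 0.14679. In log-odds, ln(0.14679) = -1.9188.
Add log likelihood ratios: ln(1.3721) + ln(2.4167) = 1.1987.
Posterior log-odds = -0.72003, so posterior odds = exp(-0.72003) = 0.48674.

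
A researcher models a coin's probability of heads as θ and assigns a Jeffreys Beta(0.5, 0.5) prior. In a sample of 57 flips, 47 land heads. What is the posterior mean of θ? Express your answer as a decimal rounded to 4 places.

Posterior mean ≈ 0.8190

The binomial likelihood is conjugate to the Beta prior: with 47 successes and 10 failures, the posterior is Beta(0.5+47, 0.5+10) = Beta(47.5, 10.5).
E[θ | data] = 47.5/(47.5+10.5) = 0.8190.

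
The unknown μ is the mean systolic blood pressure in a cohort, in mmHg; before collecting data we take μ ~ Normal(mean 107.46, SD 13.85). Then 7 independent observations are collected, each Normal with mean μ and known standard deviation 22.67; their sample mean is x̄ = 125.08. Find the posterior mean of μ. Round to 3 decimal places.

With known σ, the Normal prior is conjugate. Weight on the data is w = (n/σ²)/(n/σ² + 1/τ₀²) = 0.0136206/(0.0136206+0.00521315) = 0.72320.
Posterior mean = w·x̄ + (1−w)·μ₀ = 0.72320·125.08 + 0.27680·107.46 = 120.203.

Posterior mean ≈ 120.203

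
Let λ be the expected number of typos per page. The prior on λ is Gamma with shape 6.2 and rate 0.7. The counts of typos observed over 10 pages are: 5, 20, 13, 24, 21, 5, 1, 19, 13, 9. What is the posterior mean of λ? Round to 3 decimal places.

The Poisson likelihood adds the total count to the shape and the number of exposure periods to the rate. Here ∑xᵢ = 130 and n = 10, so shape 6.2→136.2 and rate 0.7→10.7.
E[λ | data] = 136.2/10.7 = 12.729.

Posterior mean ≈ 12.729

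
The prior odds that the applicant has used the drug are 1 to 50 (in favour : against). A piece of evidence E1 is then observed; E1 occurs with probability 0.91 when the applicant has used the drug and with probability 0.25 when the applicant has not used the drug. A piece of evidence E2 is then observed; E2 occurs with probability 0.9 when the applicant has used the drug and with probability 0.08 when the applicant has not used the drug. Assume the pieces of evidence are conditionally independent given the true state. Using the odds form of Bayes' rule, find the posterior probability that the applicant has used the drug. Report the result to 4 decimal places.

Prior odds = 1/50 = 0.020000.
Likelihood ratio for E1 = 0.91/0.25 = 3.6400.
Likelihood ratio for E2 = 0.9/0.08 = 11.250.
Posterior odds = prior odds × LR₁ × LR₂ = 0.81900.
Posterior probability = odds/(1+odds) = 0.81900/1.8190 = 0.4502.

Posterior probability ≈ 0.4502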